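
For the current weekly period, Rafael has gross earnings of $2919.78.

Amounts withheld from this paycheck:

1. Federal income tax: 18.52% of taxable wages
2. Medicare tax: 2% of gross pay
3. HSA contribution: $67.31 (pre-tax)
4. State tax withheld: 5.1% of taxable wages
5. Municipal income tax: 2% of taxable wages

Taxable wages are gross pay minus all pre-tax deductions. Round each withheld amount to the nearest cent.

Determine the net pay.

HSA contribution: $67.31
Taxable wages = $2919.78 − $67.31 = $2852.47
State tax withheld: $2852.47 × 0.051 = $145.48
Municipal income tax: $2852.47 × 0.02 = $57.05
Federal income tax: $2852.47 × 0.1852 = $528.28
Medicare tax: $2919.78 × 0.02 = $58.40
Total deductions = $67.31 + $145.48 + $57.05 + $528.28 + $58.40 = $856.52
Net pay = $2919.78 − $856.52 = $2063.26

$2063.26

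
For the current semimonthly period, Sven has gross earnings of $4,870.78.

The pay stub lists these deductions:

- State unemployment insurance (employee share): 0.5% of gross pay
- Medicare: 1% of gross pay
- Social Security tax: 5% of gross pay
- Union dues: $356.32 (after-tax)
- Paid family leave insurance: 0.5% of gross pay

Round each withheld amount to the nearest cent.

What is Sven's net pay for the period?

$4,173.51

State unemployment insurance (employee share): $4,870.78 × 0.005 = $24.35
Medicare: $4,870.78 × 0.01 = $48.71
Social Security tax: $4,870.78 × 0.05 = $243.54
Paid family leave insurance: $4,870.78 × 0.005 = $24.35
Union dues: $356.32
Total deductions = $24.35 + $48.71 + $243.54 + $24.35 + $356.32 = $697.27
Net pay = $4,870.78 − $697.27 = $4,173.51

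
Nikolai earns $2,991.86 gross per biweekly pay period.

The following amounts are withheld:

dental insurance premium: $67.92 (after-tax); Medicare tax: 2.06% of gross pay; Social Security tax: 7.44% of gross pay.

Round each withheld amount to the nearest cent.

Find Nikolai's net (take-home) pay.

$2,639.72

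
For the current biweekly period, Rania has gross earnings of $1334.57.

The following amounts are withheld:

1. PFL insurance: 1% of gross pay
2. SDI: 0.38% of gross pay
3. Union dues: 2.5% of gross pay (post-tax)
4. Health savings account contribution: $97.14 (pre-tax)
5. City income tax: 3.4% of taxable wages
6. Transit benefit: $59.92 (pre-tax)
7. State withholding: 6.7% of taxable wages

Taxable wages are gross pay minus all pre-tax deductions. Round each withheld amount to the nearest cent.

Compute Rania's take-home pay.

$1006.80

Transit benefit: $59.92
Health savings account contribution: $97.14
Pre-tax total = $59.92 + $97.14 = $157.06
Taxable wages = $1334.57 − $157.06 = $1177.51
State withholding: $1177.51 × 0.067 = $78.89
City income tax: $1177.51 × 0.034 = $40.04
PFL insurance: $1334.57 × 0.01 = $13.35
SDI: $1334.57 × 0.0038 = $5.07
Union dues: $1334.57 × 0.025 = $33.36
Total deductions = $59.92 + $97.14 + $78.89 + $40.04 + $13.35 + $5.07 + $33.36 = $327.77
Net pay = $1334.57 − $327.77 = $1006.80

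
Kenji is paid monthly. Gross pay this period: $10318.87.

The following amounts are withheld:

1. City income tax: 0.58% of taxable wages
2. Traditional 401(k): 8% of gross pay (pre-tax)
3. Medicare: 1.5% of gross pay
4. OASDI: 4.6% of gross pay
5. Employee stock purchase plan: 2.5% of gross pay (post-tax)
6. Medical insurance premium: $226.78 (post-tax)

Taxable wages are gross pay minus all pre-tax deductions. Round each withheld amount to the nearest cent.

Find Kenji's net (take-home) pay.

$8324.10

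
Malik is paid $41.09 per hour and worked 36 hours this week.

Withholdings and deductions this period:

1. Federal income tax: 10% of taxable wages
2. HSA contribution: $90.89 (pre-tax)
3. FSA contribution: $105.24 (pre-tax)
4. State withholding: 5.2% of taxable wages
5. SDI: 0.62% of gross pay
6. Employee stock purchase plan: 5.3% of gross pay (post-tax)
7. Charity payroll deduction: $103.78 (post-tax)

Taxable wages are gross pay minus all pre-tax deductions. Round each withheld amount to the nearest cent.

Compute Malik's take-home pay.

Gross pay: 36 × $41.09 = $1,479.24
HSA contribution: $90.89
FSA contribution: $105.24
Pre-tax total = $90.89 + $105.24 = $196.13
Taxable wages = $1,479.24 − $196.13 = $1,283.11
Federal income tax: $1,283.11 × 0.1 = $128.31
State withholding: $1,283.11 × 0.052 = $66.72
SDI: $1,479.24 × 0.0062 = $9.17
Employee stock purchase plan: $1,479.24 × 0.053 = $78.40
Charity payroll deduction: $103.78
Total deductions = $90.89 + $105.24 + $128.31 + $66.72 + $9.17 + $78.40 + $103.78 = $582.51
Net pay = $1,479.24 − $582.51 = $896.73

$896.73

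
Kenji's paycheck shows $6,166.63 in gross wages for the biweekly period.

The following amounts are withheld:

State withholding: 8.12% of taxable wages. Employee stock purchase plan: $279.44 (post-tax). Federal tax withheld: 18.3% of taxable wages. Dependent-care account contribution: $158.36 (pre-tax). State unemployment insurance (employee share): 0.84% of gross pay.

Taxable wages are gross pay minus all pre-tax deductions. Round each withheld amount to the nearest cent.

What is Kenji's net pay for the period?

Dependent-care account contribution: $158.36
Taxable wages = $6,166.63 − $158.36 = $6,008.27
State withholding: $6,008.27 × 0.0812 = $487.87
Federal tax withheld: $6,008.27 × 0.183 = $1,099.51
State unemployment insurance (employee share): $6,166.63 × 0.0084 = $51.80
Employee stock purchase plan: $279.44
Total deductions = $158.36 + $487.87 + $1,099.51 + $51.80 + $279.44 = $2,076.98
Net pay = $6,166.63 − $2,076.98 = $4,089.65

$4,089.65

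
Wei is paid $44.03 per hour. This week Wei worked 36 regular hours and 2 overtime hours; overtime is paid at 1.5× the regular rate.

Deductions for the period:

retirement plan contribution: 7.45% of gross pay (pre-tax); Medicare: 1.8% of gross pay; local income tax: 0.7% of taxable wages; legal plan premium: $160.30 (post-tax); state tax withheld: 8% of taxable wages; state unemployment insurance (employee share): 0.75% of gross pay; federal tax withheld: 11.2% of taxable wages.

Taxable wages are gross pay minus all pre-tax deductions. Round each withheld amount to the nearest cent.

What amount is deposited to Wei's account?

$1068.90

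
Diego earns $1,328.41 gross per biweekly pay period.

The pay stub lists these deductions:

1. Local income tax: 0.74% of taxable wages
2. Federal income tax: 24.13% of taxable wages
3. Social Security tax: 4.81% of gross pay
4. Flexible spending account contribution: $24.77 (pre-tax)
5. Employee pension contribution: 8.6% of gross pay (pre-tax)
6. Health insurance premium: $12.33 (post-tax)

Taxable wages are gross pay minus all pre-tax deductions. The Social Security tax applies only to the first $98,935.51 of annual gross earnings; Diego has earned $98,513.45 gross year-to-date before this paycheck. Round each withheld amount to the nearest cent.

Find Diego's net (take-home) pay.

$860.97

Flexible spending account contribution: $24.77
Employee pension contribution: $1,328.41 × 0.086 = $114.24
Pre-tax total = $24.77 + $114.24 = $139.01
Taxable wages = $1,328.41 − $139.01 = $1,189.40
Federal income tax: $1,189.40 × 0.2413 = $287.00
Local income tax: $1,189.40 × 0.0074 = $8.80
Social Security tax: only $98,935.51 − $98,513.45 = $422.06 of this check is subject → $422.06 × 0.0481 = $20.30
Health insurance premium: $12.33
Total deductions = $24.77 + $114.24 + $287.00 + $8.80 + $20.30 + $12.33 = $467.44
Net pay = $1,328.41 − $467.44 = $860.97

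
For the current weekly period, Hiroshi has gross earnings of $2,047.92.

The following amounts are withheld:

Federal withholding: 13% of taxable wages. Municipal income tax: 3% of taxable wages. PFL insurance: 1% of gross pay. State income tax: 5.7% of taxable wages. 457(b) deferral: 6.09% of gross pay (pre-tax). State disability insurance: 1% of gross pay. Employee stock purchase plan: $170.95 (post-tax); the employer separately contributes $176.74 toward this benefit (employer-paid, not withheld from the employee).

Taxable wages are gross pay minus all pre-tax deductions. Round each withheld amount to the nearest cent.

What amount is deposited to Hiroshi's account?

457(b) deferral: $2,047.92 × 0.0609 = $124.72
Taxable wages = $2,047.92 − $124.72 = $1,923.20
Municipal income tax: $1,923.20 × 0.03 = $57.70
State income tax: $1,923.20 × 0.057 = $109.62
Federal withholding: $1,923.20 × 0.13 = $250.02
State disability insurance: $2,047.92 × 0.01 = $20.48
PFL insurance: $2,047.92 × 0.01 = $20.48
Employee stock purchase plan: $170.95
(Employer's $176.74 toward employee stock purchase plan is not withheld from the employee.)
Total deductions = $124.72 + $57.70 + $109.62 + $250.02 + $20.48 + $20.48 + $170.95 = $753.97
Net pay = $2,047.92 − $753.97 = $1,293.95

$1,293.95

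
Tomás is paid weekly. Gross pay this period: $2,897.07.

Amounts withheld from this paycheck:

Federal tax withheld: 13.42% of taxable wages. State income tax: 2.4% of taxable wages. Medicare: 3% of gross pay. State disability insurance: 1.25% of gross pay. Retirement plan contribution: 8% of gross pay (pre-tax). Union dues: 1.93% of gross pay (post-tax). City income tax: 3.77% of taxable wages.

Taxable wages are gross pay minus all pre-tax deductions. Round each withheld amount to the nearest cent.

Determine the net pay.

$1,964.14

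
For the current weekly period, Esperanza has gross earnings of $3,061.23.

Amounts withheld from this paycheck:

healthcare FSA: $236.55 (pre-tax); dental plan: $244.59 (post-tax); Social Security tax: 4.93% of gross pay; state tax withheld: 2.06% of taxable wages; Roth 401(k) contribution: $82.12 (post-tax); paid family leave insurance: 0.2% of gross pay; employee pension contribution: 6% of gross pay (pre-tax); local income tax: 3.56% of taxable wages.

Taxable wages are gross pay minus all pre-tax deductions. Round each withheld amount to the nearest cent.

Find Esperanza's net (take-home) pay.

Healthcare FSA: $236.55
Employee pension contribution: $3,061.23 × 0.06 = $183.67
Pre-tax total = $236.55 + $183.67 = $420.22
Taxable wages = $3,061.23 − $420.22 = $2,641.01
Local income tax: $2,641.01 × 0.0356 = $94.02
State tax withheld: $2,641.01 × 0.0206 = $54.40
Paid family leave insurance: $3,061.23 × 0.002 = $6.12
Social Security tax: $3,061.23 × 0.0493 = $150.92
Dental plan: $244.59
Roth 401(k) contribution: $82.12
Total deductions = $236.55 + $183.67 + $94.02 + $54.40 + $6.12 + $150.92 + $244.59 + $82.12 = $1,052.39
Net pay = $3,061.23 − $1,052.39 = $2,008.84

$2,008.84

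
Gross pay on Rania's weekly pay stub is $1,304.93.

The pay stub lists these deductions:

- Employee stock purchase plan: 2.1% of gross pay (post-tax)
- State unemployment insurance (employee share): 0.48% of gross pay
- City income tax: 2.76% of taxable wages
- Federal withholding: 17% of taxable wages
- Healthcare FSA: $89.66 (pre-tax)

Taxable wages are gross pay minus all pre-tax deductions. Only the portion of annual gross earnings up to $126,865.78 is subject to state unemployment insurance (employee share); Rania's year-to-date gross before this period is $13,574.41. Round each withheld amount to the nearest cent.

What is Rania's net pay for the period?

$941.47

Healthcare FSA: $89.66
Taxable wages = $1,304.93 − $89.66 = $1,215.27
City income tax: $1,215.27 × 0.0276 = $33.54
Federal withholding: $1,215.27 × 0.17 = $206.60
State unemployment insurance (employee share): cap not yet reached, full $1,304.93 is subject → $1,304.93 × 0.0048 = $6.26
Employee stock purchase plan: $1,304.93 × 0.021 = $27.40
Total deductions = $89.66 + $33.54 + $206.60 + $6.26 + $27.40 = $363.46
Net pay = $1,304.93 − $363.46 = $941.47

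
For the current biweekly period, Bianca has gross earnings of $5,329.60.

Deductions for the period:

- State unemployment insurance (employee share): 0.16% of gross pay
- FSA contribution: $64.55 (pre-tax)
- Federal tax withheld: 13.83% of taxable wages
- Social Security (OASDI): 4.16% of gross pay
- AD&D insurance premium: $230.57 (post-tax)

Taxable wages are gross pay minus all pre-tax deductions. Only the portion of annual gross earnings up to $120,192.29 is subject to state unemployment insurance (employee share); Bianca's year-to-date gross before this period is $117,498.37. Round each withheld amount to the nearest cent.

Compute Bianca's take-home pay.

FSA contribution: $64.55
Taxable wages = $5,329.60 − $64.55 = $5,265.05
Federal tax withheld: $5,265.05 × 0.1383 = $728.16
State unemployment insurance (employee share): only $120,192.29 − $117,498.37 = $2,693.92 of this check is subject → $2,693.92 × 0.0016 = $4.31
Social Security (OASDI): $5,329.60 × 0.0416 = $221.71
AD&D insurance premium: $230.57
Total deductions = $64.55 + $728.16 + $4.31 + $221.71 + $230.57 = $1,249.30
Net pay = $5,329.60 − $1,249.30 = $4,080.30

$4,080.30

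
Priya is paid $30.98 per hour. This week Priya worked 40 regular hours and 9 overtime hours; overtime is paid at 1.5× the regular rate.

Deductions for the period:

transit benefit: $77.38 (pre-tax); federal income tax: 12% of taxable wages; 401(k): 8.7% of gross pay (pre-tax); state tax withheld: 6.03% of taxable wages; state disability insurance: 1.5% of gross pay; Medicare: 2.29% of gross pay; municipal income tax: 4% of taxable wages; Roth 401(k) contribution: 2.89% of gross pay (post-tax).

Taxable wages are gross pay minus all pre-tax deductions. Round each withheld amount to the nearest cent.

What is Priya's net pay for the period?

Regular pay: 40 × $30.98 = $1,239.20
Overtime pay: 9 × $30.98 × 1.5 = $418.23
Gross pay = $1,239.20 + $418.23 = $1,657.43
Transit benefit: $77.38
401(k): $1,657.43 × 0.087 = $144.20
Pre-tax total = $77.38 + $144.20 = $221.58
Taxable wages = $1,657.43 − $221.58 = $1,435.85
Federal income tax: $1,435.85 × 0.12 = $172.30
Municipal income tax: $1,435.85 × 0.04 = $57.43
State tax withheld: $1,435.85 × 0.0603 = $86.58
Medicare: $1,657.43 × 0.0229 = $37.96
State disability insurance: $1,657.43 × 0.015 = $24.86
Roth 401(k) contribution: $1,657.43 × 0.0289 = $47.90
Total deductions = $77.38 + $144.20 + $172.30 + $57.43 + $86.58 + $37.96 + $24.86 + $47.90 = $648.61
Net pay = $1,657.43 − $648.61 = $1,008.82

$1,008.82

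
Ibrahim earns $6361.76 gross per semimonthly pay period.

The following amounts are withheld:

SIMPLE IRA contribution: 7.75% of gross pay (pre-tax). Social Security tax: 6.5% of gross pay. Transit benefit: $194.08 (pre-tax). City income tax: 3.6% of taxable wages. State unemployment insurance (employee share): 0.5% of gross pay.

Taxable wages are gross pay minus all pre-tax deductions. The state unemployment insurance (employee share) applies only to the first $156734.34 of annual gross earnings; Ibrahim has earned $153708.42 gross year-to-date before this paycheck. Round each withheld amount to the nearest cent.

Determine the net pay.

$5041.71

Transit benefit: $194.08
SIMPLE IRA contribution: $6361.76 × 0.0775 = $493.04
Pre-tax total = $194.08 + $493.04 = $687.12
Taxable wages = $6361.76 − $687.12 = $5674.64
City income tax: $5674.64 × 0.036 = $204.29
State unemployment insurance (employee share): only $156734.34 − $153708.42 = $3025.92 of this check is subject → $3025.92 × 0.005 = $15.13
Social Security tax: $6361.76 × 0.065 = $413.51
Total deductions = $194.08 + $493.04 + $204.29 + $15.13 + $413.51 = $1320.05
Net pay = $6361.76 − $1320.05 = $5041.71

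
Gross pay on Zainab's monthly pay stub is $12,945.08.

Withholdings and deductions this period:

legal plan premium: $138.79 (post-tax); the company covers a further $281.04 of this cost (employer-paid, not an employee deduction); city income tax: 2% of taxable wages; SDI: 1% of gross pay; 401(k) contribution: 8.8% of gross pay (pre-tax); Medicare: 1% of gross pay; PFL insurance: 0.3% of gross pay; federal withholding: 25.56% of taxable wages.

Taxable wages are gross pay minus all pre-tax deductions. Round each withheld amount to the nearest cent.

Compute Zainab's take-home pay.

$8,115.67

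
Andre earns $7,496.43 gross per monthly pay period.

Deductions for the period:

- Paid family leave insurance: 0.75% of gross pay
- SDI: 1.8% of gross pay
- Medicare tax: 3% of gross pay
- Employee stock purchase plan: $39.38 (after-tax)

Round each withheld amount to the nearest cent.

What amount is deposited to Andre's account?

$7,041.00

Medicare tax: $7,496.43 × 0.03 = $224.89
Paid family leave insurance: $7,496.43 × 0.0075 = $56.22
SDI: $7,496.43 × 0.018 = $134.94
Employee stock purchase plan: $39.38
Total deductions = $224.89 + $56.22 + $134.94 + $39.38 = $455.43
Net pay = $7,496.43 − $455.43 = $7,041.00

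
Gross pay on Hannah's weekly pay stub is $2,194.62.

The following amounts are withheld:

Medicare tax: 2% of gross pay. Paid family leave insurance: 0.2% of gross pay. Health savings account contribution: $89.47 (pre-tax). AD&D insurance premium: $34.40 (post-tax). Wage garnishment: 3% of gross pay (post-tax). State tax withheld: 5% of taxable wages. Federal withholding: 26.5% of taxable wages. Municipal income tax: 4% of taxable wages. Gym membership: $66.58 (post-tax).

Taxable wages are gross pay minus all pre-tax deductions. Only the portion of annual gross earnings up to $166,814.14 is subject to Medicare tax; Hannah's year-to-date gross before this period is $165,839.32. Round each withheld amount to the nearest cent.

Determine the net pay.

Health savings account contribution: $89.47
Taxable wages = $2,194.62 − $89.47 = $2,105.15
Municipal income tax: $2,105.15 × 0.04 = $84.21
State tax withheld: $2,105.15 × 0.05 = $105.26
Federal withholding: $2,105.15 × 0.265 = $557.86
Paid family leave insurance: $2,194.62 × 0.002 = $4.39
Medicare tax: only $166,814.14 − $165,839.32 = $974.82 of this check is subject → $974.82 × 0.02 = $19.50
AD&D insurance premium: $34.40
Wage garnishment: $2,194.62 × 0.03 = $65.84
Gym membership: $66.58
Total deductions = $89.47 + $84.21 + $105.26 + $557.86 + $4.39 + $19.50 + $34.40 + $65.84 + $66.58 = $1,027.51
Net pay = $2,194.62 − $1,027.51 = $1,167.11

$1,167.11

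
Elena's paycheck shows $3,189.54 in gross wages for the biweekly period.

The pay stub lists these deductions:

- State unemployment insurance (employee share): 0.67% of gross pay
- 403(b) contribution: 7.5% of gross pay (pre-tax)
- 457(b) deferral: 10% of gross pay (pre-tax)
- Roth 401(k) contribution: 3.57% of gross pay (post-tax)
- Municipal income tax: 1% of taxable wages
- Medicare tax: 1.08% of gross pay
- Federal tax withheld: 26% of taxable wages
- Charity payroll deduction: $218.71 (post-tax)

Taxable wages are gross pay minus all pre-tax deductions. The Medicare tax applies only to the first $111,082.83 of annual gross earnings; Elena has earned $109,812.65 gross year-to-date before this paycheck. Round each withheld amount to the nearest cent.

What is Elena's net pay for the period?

403(b) contribution: $3,189.54 × 0.075 = $239.22
457(b) deferral: $3,189.54 × 0.1 = $318.95
Pre-tax total = $239.22 + $318.95 = $558.17
Taxable wages = $3,189.54 − $558.17 = $2,631.37
Federal tax withheld: $2,631.37 × 0.26 = $684.16
Municipal income tax: $2,631.37 × 0.01 = $26.31
State unemployment insurance (employee share): $3,189.54 × 0.0067 = $21.37
Medicare tax: only $111,082.83 − $109,812.65 = $1,270.18 of this check is subject → $1,270.18 × 0.0108 = $13.72
Charity payroll deduction: $218.71
Roth 401(k) contribution: $3,189.54 × 0.0357 = $113.87
Total deductions = $239.22 + $318.95 + $684.16 + $26.31 + $21.37 + $13.72 + $218.71 + $113.87 = $1,636.31
Net pay = $3,189.54 − $1,636.31 = $1,553.23

$1,553.23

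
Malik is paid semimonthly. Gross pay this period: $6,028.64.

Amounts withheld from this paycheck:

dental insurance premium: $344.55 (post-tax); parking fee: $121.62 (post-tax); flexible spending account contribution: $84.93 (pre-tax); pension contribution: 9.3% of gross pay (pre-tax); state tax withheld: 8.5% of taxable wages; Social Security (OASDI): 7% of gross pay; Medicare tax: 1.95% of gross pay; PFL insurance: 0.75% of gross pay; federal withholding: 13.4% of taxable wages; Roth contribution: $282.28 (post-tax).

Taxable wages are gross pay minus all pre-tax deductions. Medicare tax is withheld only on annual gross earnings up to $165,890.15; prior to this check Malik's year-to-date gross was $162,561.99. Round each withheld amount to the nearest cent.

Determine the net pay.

$2,923.60

Flexible spending account contribution: $84.93
Pension contribution: $6,028.64 × 0.093 = $560.66
Pre-tax total = $84.93 + $560.66 = $645.59
Taxable wages = $6,028.64 − $645.59 = $5,383.05
State tax withheld: $5,383.05 × 0.085 = $457.56
Federal withholding: $5,383.05 × 0.134 = $721.33
PFL insurance: $6,028.64 × 0.0075 = $45.21
Medicare tax: only $165,890.15 − $162,561.99 = $3,328.16 of this check is subject → $3,328.16 × 0.0195 = $64.90
Social Security (OASDI): $6,028.64 × 0.07 = $422.00
Dental insurance premium: $344.55
Roth contribution: $282.28
Parking fee: $121.62
Total deductions = $84.93 + $560.66 + $457.56 + $721.33 + $45.21 + $64.90 + $422.00 + $344.55 + $282.28 + $121.62 = $3,105.04
Net pay = $6,028.64 − $3,105.04 = $2,923.60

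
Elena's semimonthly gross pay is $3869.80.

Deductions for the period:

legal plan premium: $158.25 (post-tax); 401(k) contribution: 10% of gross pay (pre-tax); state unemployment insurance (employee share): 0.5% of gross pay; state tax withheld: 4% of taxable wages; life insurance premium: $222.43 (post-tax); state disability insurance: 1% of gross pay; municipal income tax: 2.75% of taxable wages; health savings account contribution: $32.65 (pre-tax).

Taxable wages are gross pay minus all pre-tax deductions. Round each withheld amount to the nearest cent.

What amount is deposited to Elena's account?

$2778.55

401(k) contribution: $3869.80 × 0.1 = $386.98
Health savings account contribution: $32.65
Pre-tax total = $386.98 + $32.65 = $419.63
Taxable wages = $3869.80 − $419.63 = $3450.17
Municipal income tax: $3450.17 × 0.0275 = $94.88
State tax withheld: $3450.17 × 0.04 = $138.01
State unemployment insurance (employee share): $3869.80 × 0.005 = $19.35
State disability insurance: $3869.80 × 0.01 = $38.70
Legal plan premium: $158.25
Life insurance premium: $222.43
Total deductions = $386.98 + $32.65 + $94.88 + $138.01 + $19.35 + $38.70 + $158.25 + $222.43 = $1091.25
Net pay = $3869.80 − $1091.25 = $2778.55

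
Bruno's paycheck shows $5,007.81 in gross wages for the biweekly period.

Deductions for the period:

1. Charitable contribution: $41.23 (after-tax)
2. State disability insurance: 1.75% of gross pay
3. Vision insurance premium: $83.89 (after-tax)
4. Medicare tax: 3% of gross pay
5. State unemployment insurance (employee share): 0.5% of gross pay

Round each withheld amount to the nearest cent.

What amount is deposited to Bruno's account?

State unemployment insurance (employee share): $5,007.81 × 0.005 = $25.04
Medicare tax: $5,007.81 × 0.03 = $150.23
State disability insurance: $5,007.81 × 0.0175 = $87.64
Charitable contribution: $41.23
Vision insurance premium: $83.89
Total deductions = $25.04 + $150.23 + $87.64 + $41.23 + $83.89 = $388.03
Net pay = $5,007.81 − $388.03 = $4,619.78

$4,619.78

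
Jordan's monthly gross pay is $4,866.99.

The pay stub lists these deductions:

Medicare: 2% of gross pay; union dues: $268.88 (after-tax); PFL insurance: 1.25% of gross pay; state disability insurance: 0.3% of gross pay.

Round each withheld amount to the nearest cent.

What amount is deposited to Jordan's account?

PFL insurance: $4,866.99 × 0.0125 = $60.84
State disability insurance: $4,866.99 × 0.003 = $14.60
Medicare: $4,866.99 × 0.02 = $97.34
Union dues: $268.88
Total deductions = $60.84 + $14.60 + $97.34 + $268.88 = $441.66
Net pay = $4,866.99 − $441.66 = $4,425.33

$4,425.33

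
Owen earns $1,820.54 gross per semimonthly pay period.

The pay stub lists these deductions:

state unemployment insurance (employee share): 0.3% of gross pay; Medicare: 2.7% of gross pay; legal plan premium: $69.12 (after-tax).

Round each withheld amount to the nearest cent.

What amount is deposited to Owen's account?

$1,696.81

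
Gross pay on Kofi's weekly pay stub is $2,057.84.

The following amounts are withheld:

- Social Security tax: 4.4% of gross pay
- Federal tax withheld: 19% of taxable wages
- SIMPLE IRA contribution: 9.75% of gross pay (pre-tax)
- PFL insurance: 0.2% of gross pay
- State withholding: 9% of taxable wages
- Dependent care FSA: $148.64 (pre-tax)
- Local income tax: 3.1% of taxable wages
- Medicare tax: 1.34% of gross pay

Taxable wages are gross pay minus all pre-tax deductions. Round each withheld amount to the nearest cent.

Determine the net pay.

$1,054.95

Dependent care FSA: $148.64
SIMPLE IRA contribution: $2,057.84 × 0.0975 = $200.64
Pre-tax total = $148.64 + $200.64 = $349.28
Taxable wages = $2,057.84 − $349.28 = $1,708.56
Federal tax withheld: $1,708.56 × 0.19 = $324.63
State withholding: $1,708.56 × 0.09 = $153.77
Local income tax: $1,708.56 × 0.031 = $52.97
Medicare tax: $2,057.84 × 0.0134 = $27.58
PFL insurance: $2,057.84 × 0.002 = $4.12
Social Security tax: $2,057.84 × 0.044 = $90.54
Total deductions = $148.64 + $200.64 + $324.63 + $153.77 + $52.97 + $27.58 + $4.12 + $90.54 = $1,002.89
Net pay = $2,057.84 − $1,002.89 = $1,054.95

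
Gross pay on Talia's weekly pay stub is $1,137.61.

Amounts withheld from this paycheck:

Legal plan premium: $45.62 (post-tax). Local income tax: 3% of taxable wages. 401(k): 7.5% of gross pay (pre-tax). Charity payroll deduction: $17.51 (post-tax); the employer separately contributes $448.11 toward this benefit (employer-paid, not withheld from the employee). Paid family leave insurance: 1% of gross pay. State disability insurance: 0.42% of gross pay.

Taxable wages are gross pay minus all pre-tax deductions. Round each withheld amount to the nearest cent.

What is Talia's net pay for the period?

$941.43

401(k): $1,137.61 × 0.075 = $85.32
Taxable wages = $1,137.61 − $85.32 = $1,052.29
Local income tax: $1,052.29 × 0.03 = $31.57
State disability insurance: $1,137.61 × 0.0042 = $4.78
Paid family leave insurance: $1,137.61 × 0.01 = $11.38
Charity payroll deduction: $17.51
Legal plan premium: $45.62
(Employer's $448.11 toward charity payroll deduction is not withheld from the employee.)
Total deductions = $85.32 + $31.57 + $4.78 + $11.38 + $17.51 + $45.62 = $196.18
Net pay = $1,137.61 − $196.18 = $941.43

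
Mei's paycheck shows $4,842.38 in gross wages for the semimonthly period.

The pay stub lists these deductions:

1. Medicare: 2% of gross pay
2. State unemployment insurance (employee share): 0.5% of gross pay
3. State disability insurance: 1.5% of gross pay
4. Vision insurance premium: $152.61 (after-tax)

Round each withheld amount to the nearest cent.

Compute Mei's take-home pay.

State disability insurance: $4,842.38 × 0.015 = $72.64
Medicare: $4,842.38 × 0.02 = $96.85
State unemployment insurance (employee share): $4,842.38 × 0.005 = $24.21
Vision insurance premium: $152.61
Total deductions = $72.64 + $96.85 + $24.21 + $152.61 = $346.31
Net pay = $4,842.38 − $346.31 = $4,496.07

$4,496.07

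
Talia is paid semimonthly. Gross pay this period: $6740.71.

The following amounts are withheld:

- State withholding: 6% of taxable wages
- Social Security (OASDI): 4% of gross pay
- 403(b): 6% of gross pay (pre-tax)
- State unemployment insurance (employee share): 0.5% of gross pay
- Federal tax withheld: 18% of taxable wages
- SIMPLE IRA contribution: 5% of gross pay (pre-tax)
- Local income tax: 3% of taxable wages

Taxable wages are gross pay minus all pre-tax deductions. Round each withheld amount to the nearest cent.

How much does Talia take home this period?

$4076.11

SIMPLE IRA contribution: $6740.71 × 0.05 = $337.04
403(b): $6740.71 × 0.06 = $404.44
Pre-tax total = $337.04 + $404.44 = $741.48
Taxable wages = $6740.71 − $741.48 = $5999.23
Federal tax withheld: $5999.23 × 0.18 = $1079.86
Local income tax: $5999.23 × 0.03 = $179.98
State withholding: $5999.23 × 0.06 = $359.95
State unemployment insurance (employee share): $6740.71 × 0.005 = $33.70
Social Security (OASDI): $6740.71 × 0.04 = $269.63
Total deductions = $337.04 + $404.44 + $1079.86 + $179.98 + $359.95 + $33.70 + $269.63 = $2664.60
Net pay = $6740.71 − $2664.60 = $4076.11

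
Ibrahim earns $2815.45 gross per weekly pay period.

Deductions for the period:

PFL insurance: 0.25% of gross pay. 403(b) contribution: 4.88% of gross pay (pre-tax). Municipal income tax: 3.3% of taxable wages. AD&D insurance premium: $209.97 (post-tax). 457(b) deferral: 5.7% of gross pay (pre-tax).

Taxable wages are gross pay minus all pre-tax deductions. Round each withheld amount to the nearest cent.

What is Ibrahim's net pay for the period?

457(b) deferral: $2815.45 × 0.057 = $160.48
403(b) contribution: $2815.45 × 0.0488 = $137.39
Pre-tax total = $160.48 + $137.39 = $297.87
Taxable wages = $2815.45 − $297.87 = $2517.58
Municipal income tax: $2517.58 × 0.033 = $83.08
PFL insurance: $2815.45 × 0.0025 = $7.04
AD&D insurance premium: $209.97
Total deductions = $160.48 + $137.39 + $83.08 + $7.04 + $209.97 = $597.96
Net pay = $2815.45 − $597.96 = $2217.49

$2217.49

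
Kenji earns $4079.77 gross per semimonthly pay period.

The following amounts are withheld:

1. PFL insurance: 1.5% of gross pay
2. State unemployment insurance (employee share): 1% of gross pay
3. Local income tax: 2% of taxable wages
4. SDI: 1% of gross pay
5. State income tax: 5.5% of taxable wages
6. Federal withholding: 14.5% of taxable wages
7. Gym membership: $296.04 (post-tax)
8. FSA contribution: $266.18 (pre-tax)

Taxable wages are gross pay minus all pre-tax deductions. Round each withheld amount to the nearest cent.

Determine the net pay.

FSA contribution: $266.18
Taxable wages = $4079.77 − $266.18 = $3813.59
Federal withholding: $3813.59 × 0.145 = $552.97
State income tax: $3813.59 × 0.055 = $209.75
Local income tax: $3813.59 × 0.02 = $76.27
SDI: $4079.77 × 0.01 = $40.80
PFL insurance: $4079.77 × 0.015 = $61.20
State unemployment insurance (employee share): $4079.77 × 0.01 = $40.80
Gym membership: $296.04
Total deductions = $266.18 + $552.97 + $209.75 + $76.27 + $40.80 + $61.20 + $40.80 + $296.04 = $1544.01
Net pay = $4079.77 − $1544.01 = $2535.76

$2535.76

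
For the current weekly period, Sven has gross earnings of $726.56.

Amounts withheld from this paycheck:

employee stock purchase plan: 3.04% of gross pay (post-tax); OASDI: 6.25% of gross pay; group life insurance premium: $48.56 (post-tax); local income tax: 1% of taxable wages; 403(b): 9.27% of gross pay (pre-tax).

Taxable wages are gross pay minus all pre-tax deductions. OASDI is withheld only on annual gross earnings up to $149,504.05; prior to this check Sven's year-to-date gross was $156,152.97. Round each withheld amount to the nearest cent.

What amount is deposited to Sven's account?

403(b): $726.56 × 0.0927 = $67.35
Taxable wages = $726.56 − $67.35 = $659.21
Local income tax: $659.21 × 0.01 = $6.59
OASDI: annual cap $149,504.05 already reached (YTD $156,152.97), so $0.00
Employee stock purchase plan: $726.56 × 0.0304 = $22.09
Group life insurance premium: $48.56
Total deductions = $67.35 + $6.59 + $0.00 + $22.09 + $48.56 = $144.59
Net pay = $726.56 − $144.59 = $581.97

$581.97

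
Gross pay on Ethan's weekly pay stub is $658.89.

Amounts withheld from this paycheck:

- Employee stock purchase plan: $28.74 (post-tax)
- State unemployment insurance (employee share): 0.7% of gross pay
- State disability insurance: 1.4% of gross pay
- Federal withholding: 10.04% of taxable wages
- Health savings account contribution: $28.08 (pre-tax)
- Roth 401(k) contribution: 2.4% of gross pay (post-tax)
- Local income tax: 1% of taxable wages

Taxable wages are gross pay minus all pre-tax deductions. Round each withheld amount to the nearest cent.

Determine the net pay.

$502.79

Health savings account contribution: $28.08
Taxable wages = $658.89 − $28.08 = $630.81
Local income tax: $630.81 × 0.01 = $6.31
Federal withholding: $630.81 × 0.1004 = $63.33
State disability insurance: $658.89 × 0.014 = $9.22
State unemployment insurance (employee share): $658.89 × 0.007 = $4.61
Roth 401(k) contribution: $658.89 × 0.024 = $15.81
Employee stock purchase plan: $28.74
Total deductions = $28.08 + $6.31 + $63.33 + $9.22 + $4.61 + $15.81 + $28.74 = $156.10
Net pay = $658.89 − $156.10 = $502.79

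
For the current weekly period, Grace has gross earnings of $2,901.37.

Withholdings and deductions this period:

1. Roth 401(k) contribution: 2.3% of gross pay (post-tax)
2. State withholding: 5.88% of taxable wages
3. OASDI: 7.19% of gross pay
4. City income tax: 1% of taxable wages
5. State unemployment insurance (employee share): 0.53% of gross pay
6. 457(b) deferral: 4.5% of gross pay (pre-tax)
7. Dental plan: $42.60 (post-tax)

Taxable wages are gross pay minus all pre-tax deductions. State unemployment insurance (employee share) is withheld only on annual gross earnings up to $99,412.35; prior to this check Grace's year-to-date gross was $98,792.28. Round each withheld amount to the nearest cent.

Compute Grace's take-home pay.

457(b) deferral: $2,901.37 × 0.045 = $130.56
Taxable wages = $2,901.37 − $130.56 = $2,770.81
City income tax: $2,770.81 × 0.01 = $27.71
State withholding: $2,770.81 × 0.0588 = $162.92
State unemployment insurance (employee share): only $99,412.35 − $98,792.28 = $620.07 of this check is subject → $620.07 × 0.0053 = $3.29
OASDI: $2,901.37 × 0.0719 = $208.61
Dental plan: $42.60
Roth 401(k) contribution: $2,901.37 × 0.023 = $66.73
Total deductions = $130.56 + $27.71 + $162.92 + $3.29 + $208.61 + $42.60 + $66.73 = $642.42
Net pay = $2,901.37 − $642.42 = $2,258.95

$2,258.95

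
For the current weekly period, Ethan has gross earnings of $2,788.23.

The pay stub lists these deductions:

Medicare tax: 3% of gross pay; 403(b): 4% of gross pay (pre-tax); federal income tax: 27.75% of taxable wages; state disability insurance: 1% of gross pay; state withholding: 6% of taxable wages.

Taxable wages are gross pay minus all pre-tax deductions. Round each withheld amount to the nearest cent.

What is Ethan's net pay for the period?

$1,661.79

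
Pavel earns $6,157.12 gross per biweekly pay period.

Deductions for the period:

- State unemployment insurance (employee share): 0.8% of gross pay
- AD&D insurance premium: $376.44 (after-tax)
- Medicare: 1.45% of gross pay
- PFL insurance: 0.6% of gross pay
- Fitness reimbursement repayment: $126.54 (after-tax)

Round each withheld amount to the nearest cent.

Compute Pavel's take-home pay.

PFL insurance: $6,157.12 × 0.006 = $36.94
Medicare: $6,157.12 × 0.0145 = $89.28
State unemployment insurance (employee share): $6,157.12 × 0.008 = $49.26
Fitness reimbursement repayment: $126.54
AD&D insurance premium: $376.44
Total deductions = $36.94 + $89.28 + $49.26 + $126.54 + $376.44 = $678.46
Net pay = $6,157.12 − $678.46 = $5,478.66

$5,478.66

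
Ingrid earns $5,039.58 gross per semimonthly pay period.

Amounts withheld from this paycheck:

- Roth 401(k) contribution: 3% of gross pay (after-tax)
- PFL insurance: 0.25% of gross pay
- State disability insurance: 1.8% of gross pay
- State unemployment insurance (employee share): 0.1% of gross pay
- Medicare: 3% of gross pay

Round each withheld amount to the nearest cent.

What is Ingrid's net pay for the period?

State disability insurance: $5,039.58 × 0.018 = $90.71
State unemployment insurance (employee share): $5,039.58 × 0.001 = $5.04
PFL insurance: $5,039.58 × 0.0025 = $12.60
Medicare: $5,039.58 × 0.03 = $151.19
Roth 401(k) contribution: $5,039.58 × 0.03 = $151.19
Total deductions = $90.71 + $5.04 + $12.60 + $151.19 + $151.19 = $410.73
Net pay = $5,039.58 − $410.73 = $4,628.85

$4,628.85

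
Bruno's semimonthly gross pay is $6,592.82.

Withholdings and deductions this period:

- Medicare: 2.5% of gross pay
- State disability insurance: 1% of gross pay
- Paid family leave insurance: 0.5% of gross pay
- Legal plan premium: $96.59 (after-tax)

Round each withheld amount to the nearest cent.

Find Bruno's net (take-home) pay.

Medicare: $6,592.82 × 0.025 = $164.82
State disability insurance: $6,592.82 × 0.01 = $65.93
Paid family leave insurance: $6,592.82 × 0.005 = $32.96
Legal plan premium: $96.59
Total deductions = $164.82 + $65.93 + $32.96 + $96.59 = $360.30
Net pay = $6,592.82 − $360.30 = $6,232.52

$6,232.52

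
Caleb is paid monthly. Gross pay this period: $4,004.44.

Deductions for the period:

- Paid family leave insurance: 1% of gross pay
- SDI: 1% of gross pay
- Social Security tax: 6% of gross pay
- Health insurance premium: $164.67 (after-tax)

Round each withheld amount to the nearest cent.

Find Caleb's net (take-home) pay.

$3,519.42

SDI: $4,004.44 × 0.01 = $40.04
Paid family leave insurance: $4,004.44 × 0.01 = $40.04
Social Security tax: $4,004.44 × 0.06 = $240.27
Health insurance premium: $164.67
Total deductions = $40.04 + $40.04 + $240.27 + $164.67 = $485.02
Net pay = $4,004.44 − $485.02 = $3,519.42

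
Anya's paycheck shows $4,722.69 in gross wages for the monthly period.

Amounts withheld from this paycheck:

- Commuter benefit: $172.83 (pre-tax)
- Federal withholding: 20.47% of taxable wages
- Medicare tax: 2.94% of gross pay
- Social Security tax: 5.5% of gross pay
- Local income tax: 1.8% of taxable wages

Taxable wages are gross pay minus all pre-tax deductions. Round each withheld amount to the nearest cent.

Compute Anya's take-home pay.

$3,138.00

Commuter benefit: $172.83
Taxable wages = $4,722.69 − $172.83 = $4,549.86
Federal withholding: $4,549.86 × 0.2047 = $931.36
Local income tax: $4,549.86 × 0.018 = $81.90
Social Security tax: $4,722.69 × 0.055 = $259.75
Medicare tax: $4,722.69 × 0.0294 = $138.85
Total deductions = $172.83 + $931.36 + $81.90 + $259.75 + $138.85 = $1,584.69
Net pay = $4,722.69 − $1,584.69 = $3,138.00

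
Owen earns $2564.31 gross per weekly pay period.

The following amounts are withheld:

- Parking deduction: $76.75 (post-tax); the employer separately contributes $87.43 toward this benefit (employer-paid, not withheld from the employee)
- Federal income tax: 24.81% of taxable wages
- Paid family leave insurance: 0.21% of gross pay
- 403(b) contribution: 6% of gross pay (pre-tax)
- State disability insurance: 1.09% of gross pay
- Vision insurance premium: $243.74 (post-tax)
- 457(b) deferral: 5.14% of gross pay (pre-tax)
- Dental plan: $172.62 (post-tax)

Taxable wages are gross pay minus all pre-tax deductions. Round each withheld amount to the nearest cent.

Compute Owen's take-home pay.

403(b) contribution: $2564.31 × 0.06 = $153.86
457(b) deferral: $2564.31 × 0.0514 = $131.81
Pre-tax total = $153.86 + $131.81 = $285.67
Taxable wages = $2564.31 − $285.67 = $2278.64
Federal income tax: $2278.64 × 0.2481 = $565.33
State disability insurance: $2564.31 × 0.0109 = $27.95
Paid family leave insurance: $2564.31 × 0.0021 = $5.39
Vision insurance premium: $243.74
Parking deduction: $76.75
Dental plan: $172.62
(Employer's $87.43 toward parking deduction is not withheld from the employee.)
Total deductions = $153.86 + $131.81 + $565.33 + $27.95 + $5.39 + $243.74 + $76.75 + $172.62 = $1377.45
Net pay = $2564.31 − $1377.45 = $1186.86

$1186.86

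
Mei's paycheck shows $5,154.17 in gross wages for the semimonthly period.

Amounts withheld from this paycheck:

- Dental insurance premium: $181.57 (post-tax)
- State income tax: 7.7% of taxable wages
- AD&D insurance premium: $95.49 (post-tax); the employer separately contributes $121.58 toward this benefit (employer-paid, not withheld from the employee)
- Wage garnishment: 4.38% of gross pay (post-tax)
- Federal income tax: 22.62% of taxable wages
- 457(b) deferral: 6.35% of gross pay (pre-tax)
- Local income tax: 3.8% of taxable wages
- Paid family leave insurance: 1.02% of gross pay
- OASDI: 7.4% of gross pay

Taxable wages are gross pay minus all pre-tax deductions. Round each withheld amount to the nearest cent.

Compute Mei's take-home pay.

$2,243.16

457(b) deferral: $5,154.17 × 0.0635 = $327.29
Taxable wages = $5,154.17 − $327.29 = $4,826.88
Local income tax: $4,826.88 × 0.038 = $183.42
Federal income tax: $4,826.88 × 0.2262 = $1,091.84
State income tax: $4,826.88 × 0.077 = $371.67
Paid family leave insurance: $5,154.17 × 0.0102 = $52.57
OASDI: $5,154.17 × 0.074 = $381.41
AD&D insurance premium: $95.49
Wage garnishment: $5,154.17 × 0.0438 = $225.75
Dental insurance premium: $181.57
(Employer's $121.58 toward AD&D insurance premium is not withheld from the employee.)
Total deductions = $327.29 + $183.42 + $1,091.84 + $371.67 + $52.57 + $381.41 + $95.49 + $225.75 + $181.57 = $2,911.01
Net pay = $5,154.17 − $2,911.01 = $2,243.16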